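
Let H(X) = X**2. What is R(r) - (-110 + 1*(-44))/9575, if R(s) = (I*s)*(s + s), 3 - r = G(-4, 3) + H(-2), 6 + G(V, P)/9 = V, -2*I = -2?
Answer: 151687304/9575 ≈ 15842.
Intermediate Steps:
I = 1 (I = -1/2*(-2) = 1)
G(V, P) = -54 + 9*V
r = 89 (r = 3 - ((-54 + 9*(-4)) + (-2)**2) = 3 - ((-54 - 36) + 4) = 3 - (-90 + 4) = 3 - 1*(-86) = 3 + 86 = 89)
R(s) = 2*s**2 (R(s) = (1*s)*(s + s) = s*(2*s) = 2*s**2)
R(r) - (-110 + 1*(-44))/9575 = 2*89**2 - (-110 + 1*(-44))/9575 = 2*7921 - (-110 - 44)/9575 = 15842 - (-154)/9575 = 15842 - 1*(-154/9575) = 15842 + 154/9575 = 151687304/9575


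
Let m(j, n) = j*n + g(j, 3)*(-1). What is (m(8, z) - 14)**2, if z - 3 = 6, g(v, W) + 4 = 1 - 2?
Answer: 3969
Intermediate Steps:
g(v, W) = -5 (g(v, W) = -4 + (1 - 2) = -4 - 1 = -5)
z = 9 (z = 3 + 6 = 9)
m(j, n) = 5 + j*n (m(j, n) = j*n - 5*(-1) = j*n + 5 = 5 + j*n)
(m(8, z) - 14)**2 = ((5 + 8*9) - 14)**2 = ((5 + 72) - 14)**2 = (77 - 14)**2 = 63**2 = 3969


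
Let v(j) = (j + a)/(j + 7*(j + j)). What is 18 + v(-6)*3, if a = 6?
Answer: 18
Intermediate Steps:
v(j) = (6 + j)/(15*j) (v(j) = (j + 6)/(j + 7*(j + j)) = (6 + j)/(j + 7*(2*j)) = (6 + j)/(j + 14*j) = (6 + j)/((15*j)) = (6 + j)*(1/(15*j)) = (6 + j)/(15*j))
18 + v(-6)*3 = 18 + ((1/15)*(6 - 6)/(-6))*3 = 18 + ((1/15)*(-⅙)*0)*3 = 18 + 0*3 = 18 + 0 = 18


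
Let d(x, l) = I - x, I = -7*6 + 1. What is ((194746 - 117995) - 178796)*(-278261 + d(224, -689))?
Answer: 28422185670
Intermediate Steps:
I = -41 (I = -42 + 1 = -41)
d(x, l) = -41 - x
((194746 - 117995) - 178796)*(-278261 + d(224, -689)) = ((194746 - 117995) - 178796)*(-278261 + (-41 - 1*224)) = (76751 - 178796)*(-278261 + (-41 - 224)) = -102045*(-278261 - 265) = -102045*(-278526) = 28422185670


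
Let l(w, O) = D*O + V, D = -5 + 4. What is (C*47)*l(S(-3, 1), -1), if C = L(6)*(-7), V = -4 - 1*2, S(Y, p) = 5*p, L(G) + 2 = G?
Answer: 6580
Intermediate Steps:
L(G) = -2 + G
V = -6 (V = -4 - 2 = -6)
D = -1
C = -28 (C = (-2 + 6)*(-7) = 4*(-7) = -28)
l(w, O) = -6 - O (l(w, O) = -O - 6 = -6 - O)
(C*47)*l(S(-3, 1), -1) = (-28*47)*(-6 - 1*(-1)) = -1316*(-6 + 1) = -1316*(-5) = 6580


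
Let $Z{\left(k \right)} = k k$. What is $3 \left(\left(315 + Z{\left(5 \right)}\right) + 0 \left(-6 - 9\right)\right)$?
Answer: $1020$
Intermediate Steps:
$Z{\left(k \right)} = k^{2}$
$3 \left(\left(315 + Z{\left(5 \right)}\right) + 0 \left(-6 - 9\right)\right) = 3 \left(\left(315 + 5^{2}\right) + 0 \left(-6 - 9\right)\right) = 3 \left(\left(315 + 25\right) + 0 \left(-15\right)\right) = 3 \left(340 + 0\right) = 3 \cdot 340 = 1020$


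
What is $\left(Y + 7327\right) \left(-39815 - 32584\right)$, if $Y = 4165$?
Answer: $-832009308$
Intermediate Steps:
$\left(Y + 7327\right) \left(-39815 - 32584\right) = \left(4165 + 7327\right) \left(-39815 - 32584\right) = 11492 \left(-72399\right) = -832009308$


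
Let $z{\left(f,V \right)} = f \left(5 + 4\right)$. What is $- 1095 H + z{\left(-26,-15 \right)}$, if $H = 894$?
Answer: $-979164$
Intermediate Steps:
$z{\left(f,V \right)} = 9 f$ ($z{\left(f,V \right)} = f 9 = 9 f$)
$- 1095 H + z{\left(-26,-15 \right)} = \left(-1095\right) 894 + 9 \left(-26\right) = -978930 - 234 = -979164$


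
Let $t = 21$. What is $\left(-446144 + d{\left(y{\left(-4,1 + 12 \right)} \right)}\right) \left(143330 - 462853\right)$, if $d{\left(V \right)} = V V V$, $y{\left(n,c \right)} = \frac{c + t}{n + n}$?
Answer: $\frac{9124979052467}{64} \approx 1.4258 \cdot 10^{11}$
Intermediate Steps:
$y{\left(n,c \right)} = \frac{21 + c}{2 n}$ ($y{\left(n,c \right)} = \frac{c + 21}{n + n} = \frac{21 + c}{2 n}$)
$d{\left(V \right)} = V^{3}$ ($d{\left(V \right)} = V^{2} V = V^{3}$)
$\left(-446144 + d{\left(y{\left(-4,1 + 12 \right)} \right)}\right) \left(143330 - 462853\right) = \left(-446144 + \left(\frac{21 + \left(1 + 12\right)}{2 \left(-4\right)}\right)^{3}\right) \left(143330 - 462853\right) = \left(-446144 + \left(\frac{1}{2} \left(- \frac{1}{4}\right) \left(21 + 13\right)\right)^{3}\right) \left(-319523\right) = \left(-446144 + \left(\frac{1}{2} \left(- \frac{1}{4}\right) 34\right)^{3}\right) \left(-319523\right) = \left(-446144 + \left(- \frac{17}{4}\right)^{3}\right) \left(-319523\right) = \left(-446144 - \frac{4913}{64}\right) \left(-319523\right) = \left(- \frac{28558129}{64}\right) \left(-319523\right) = \frac{9124979052467}{64}$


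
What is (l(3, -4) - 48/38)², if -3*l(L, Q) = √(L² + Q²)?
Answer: 27889/3249 ≈ 8.5839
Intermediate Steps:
l(L, Q) = -√(L² + Q²)/3
(l(3, -4) - 48/38)² = (-√(3² + (-4)²)/3 - 48/38)² = (-√(9 + 16)/3 - 48*1/38)² = (-√25/3 - 24/19)² = (-⅓*5 - 24/19)² = (-5/3 - 24/19)² = (-167/57)² = 27889/3249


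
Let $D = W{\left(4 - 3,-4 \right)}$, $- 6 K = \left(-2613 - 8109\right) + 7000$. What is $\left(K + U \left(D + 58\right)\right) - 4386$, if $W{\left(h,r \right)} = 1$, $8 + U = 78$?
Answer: $\frac{1093}{3} \approx 364.33$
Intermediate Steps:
$U = 70$ ($U = -8 + 78 = 70$)
$K = \frac{1861}{3}$ ($K = - \frac{\left(-2613 - 8109\right) + 7000}{6} = - \frac{-10722 + 7000}{6} = \left(- \frac{1}{6}\right) \left(-3722\right) = \frac{1861}{3} \approx 620.33$)
$D = 1$
$\left(K + U \left(D + 58\right)\right) - 4386 = \left(\frac{1861}{3} + 70 \left(1 + 58\right)\right) - 4386 = \left(\frac{1861}{3} + 70 \cdot 59\right) - 4386 = \left(\frac{1861}{3} + 4130\right) - 4386 = \frac{14251}{3} - 4386 = \frac{1093}{3}$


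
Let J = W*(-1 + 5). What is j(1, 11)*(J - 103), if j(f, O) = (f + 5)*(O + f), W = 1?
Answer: -7128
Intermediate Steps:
J = 4 (J = 1*(-1 + 5) = 1*4 = 4)
j(f, O) = (5 + f)*(O + f)
j(1, 11)*(J - 103) = (1² + 5*11 + 5*1 + 11*1)*(4 - 103) = (1 + 55 + 5 + 11)*(-99) = 72*(-99) = -7128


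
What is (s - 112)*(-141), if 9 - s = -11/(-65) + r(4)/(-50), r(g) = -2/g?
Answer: 18912753/1300 ≈ 14548.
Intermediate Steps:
s = 11467/1300 (s = 9 - (-11/(-65) - 2/4/(-50)) = 9 - (-11*(-1/65) - 2*¼*(-1/50)) = 9 - (11/65 - ½*(-1/50)) = 9 - (11/65 + 1/100) = 9 - 1*233/1300 = 9 - 233/1300 = 11467/1300 ≈ 8.8208)
(s - 112)*(-141) = (11467/1300 - 112)*(-141) = -134133/1300*(-141) = 18912753/1300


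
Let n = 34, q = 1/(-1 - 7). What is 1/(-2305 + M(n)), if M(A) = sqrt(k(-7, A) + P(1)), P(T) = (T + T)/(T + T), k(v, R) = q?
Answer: -18440/42504193 - 2*sqrt(14)/42504193 ≈ -0.00043402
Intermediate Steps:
q = -1/8 (q = 1/(-8) = -1/8 ≈ -0.12500)
k(v, R) = -1/8
P(T) = 1 (P(T) = (2*T)/((2*T)) = (2*T)*(1/(2*T)) = 1)
M(A) = sqrt(14)/4 (M(A) = sqrt(-1/8 + 1) = sqrt(7/8) = sqrt(14)/4)
1/(-2305 + M(n)) = 1/(-2305 + sqrt(14)/4)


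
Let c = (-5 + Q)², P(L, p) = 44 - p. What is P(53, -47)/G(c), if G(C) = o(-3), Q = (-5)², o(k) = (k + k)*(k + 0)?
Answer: 91/18 ≈ 5.0556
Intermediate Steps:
o(k) = 2*k² (o(k) = (2*k)*k = 2*k²)
Q = 25
c = 400 (c = (-5 + 25)² = 20² = 400)
G(C) = 18 (G(C) = 2*(-3)² = 2*9 = 18)
P(53, -47)/G(c) = (44 - 1*(-47))/18 = (44 + 47)*(1/18) = 91*(1/18) = 91/18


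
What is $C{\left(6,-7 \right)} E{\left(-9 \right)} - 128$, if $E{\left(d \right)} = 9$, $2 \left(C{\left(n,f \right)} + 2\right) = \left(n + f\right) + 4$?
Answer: $- \frac{265}{2} \approx -132.5$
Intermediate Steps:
$C{\left(n,f \right)} = \frac{f}{2} + \frac{n}{2}$ ($C{\left(n,f \right)} = -2 + \frac{\left(n + f\right) + 4}{2} = -2 + \frac{\left(f + n\right) + 4}{2} = -2 + \frac{4 + f + n}{2} = -2 + \left(2 + \frac{f}{2} + \frac{n}{2}\right) = \frac{f}{2} + \frac{n}{2}$)
$C{\left(6,-7 \right)} E{\left(-9 \right)} - 128 = \left(\frac{1}{2} \left(-7\right) + \frac{1}{2} \cdot 6\right) 9 - 128 = \left(- \frac{7}{2} + 3\right) 9 - 128 = \left(- \frac{1}{2}\right) 9 - 128 = - \frac{9}{2} - 128 = - \frac{265}{2}$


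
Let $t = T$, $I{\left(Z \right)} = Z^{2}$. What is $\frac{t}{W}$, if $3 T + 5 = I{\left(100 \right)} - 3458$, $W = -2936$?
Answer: $- \frac{2179}{2936} \approx -0.74217$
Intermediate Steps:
$T = 2179$ ($T = - \frac{5}{3} + \frac{100^{2} - 3458}{3} = - \frac{5}{3} + \frac{10000 - 3458}{3} = - \frac{5}{3} + \frac{1}{3} \cdot 6542 = - \frac{5}{3} + \frac{6542}{3} = 2179$)
$t = 2179$
$\frac{t}{W} = \frac{2179}{-2936} = 2179 \left(- \frac{1}{2936}\right) = - \frac{2179}{2936}$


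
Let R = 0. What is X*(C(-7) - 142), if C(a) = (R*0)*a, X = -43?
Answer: 6106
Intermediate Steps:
C(a) = 0 (C(a) = (0*0)*a = 0*a = 0)
X*(C(-7) - 142) = -43*(0 - 142) = -43*(-142) = 6106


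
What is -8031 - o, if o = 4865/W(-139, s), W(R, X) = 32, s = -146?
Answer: -261857/32 ≈ -8183.0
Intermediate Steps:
o = 4865/32 ≈ 152.03
-8031 - o = -8031 - 1*4865/32 = -8031 - 4865/32 = -261857/32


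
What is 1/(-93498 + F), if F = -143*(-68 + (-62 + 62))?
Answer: -1/83774 ≈ -1.1937e-5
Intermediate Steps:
F = 9724 (F = -143*(-68 + 0) = -143*(-68) = 9724)
1/(-93498 + F) = 1/(-93498 + 9724) = 1/(-83774) = -1/83774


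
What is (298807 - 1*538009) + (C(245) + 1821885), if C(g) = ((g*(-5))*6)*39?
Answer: 1296033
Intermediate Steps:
C(g) = -1170*g (C(g) = (-5*g*6)*39 = -30*g*39 = -1170*g)
(298807 - 1*538009) + (C(245) + 1821885) = (298807 - 1*538009) + (-1170*245 + 1821885) = (298807 - 538009) + (-286650 + 1821885) = -239202 + 1535235 = 1296033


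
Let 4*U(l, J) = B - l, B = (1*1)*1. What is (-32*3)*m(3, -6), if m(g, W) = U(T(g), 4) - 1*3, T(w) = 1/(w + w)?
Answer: 268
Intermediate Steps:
T(w) = 1/(2*w)
B = 1 (B = 1*1 = 1)
U(l, J) = ¼ - l/4 (U(l, J) = (1 - l)/4 = ¼ - l/4)
m(g, W) = -11/4 - 1/(8*g) (m(g, W) = (¼ - 1/(8*g)) - 1*3 = (¼ - 1/(8*g)) - 3 = -11/4 - 1/(8*g))
(-32*3)*m(3, -6) = (-32*3)*((⅛)*(-1 - 22*3)/3) = -12*(-1 - 66)/3 = -12*(-67)/3 = -96*(-67/24) = 268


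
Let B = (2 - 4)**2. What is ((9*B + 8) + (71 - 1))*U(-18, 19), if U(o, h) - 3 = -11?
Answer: -912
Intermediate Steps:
B = 4 (B = (-2)**2 = 4)
U(o, h) = -8 (U(o, h) = 3 - 11 = -8)
((9*B + 8) + (71 - 1))*U(-18, 19) = ((9*4 + 8) + (71 - 1))*(-8) = ((36 + 8) + 70)*(-8) = (44 + 70)*(-8) = 114*(-8) = -912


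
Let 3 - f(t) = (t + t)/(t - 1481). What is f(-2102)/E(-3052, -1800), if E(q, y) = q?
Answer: -935/1562188 ≈ -0.00059852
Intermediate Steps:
f(t) = 3 - 2*t/(-1481 + t) (f(t) = 3 - (t + t)/(t - 1481) = 3 - 2*t/(-1481 + t))
f(-2102)/E(-3052, -1800) = ((-4443 - 2102)/(-1481 - 2102))/(-3052) = (-6545/(-3583))*(-1/3052) = -1/3583*(-6545)*(-1/3052) = (6545/3583)*(-1/3052) = -935/1562188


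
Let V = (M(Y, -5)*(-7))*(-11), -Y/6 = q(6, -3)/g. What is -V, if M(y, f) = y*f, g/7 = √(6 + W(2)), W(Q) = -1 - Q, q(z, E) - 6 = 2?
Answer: -880*√3 ≈ -1524.2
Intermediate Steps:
q(z, E) = 8 (q(z, E) = 6 + 2 = 8)
g = 7*√3 (g = 7*√(6 + (-1 - 1*2)) = 7*√(6 + (-1 - 2)) = 7*√(6 - 3) = 7*√3 ≈ 12.124)
Y = -16*√3/7 (Y = -48/(7*√3) = -48*√3/21 = -16*√3/7 ≈ -3.9590)
M(y, f) = f*y
V = 880*√3 (V = (-(-80)*√3/7*(-7))*(-11) = ((80*√3/7)*(-7))*(-11) = -80*√3*(-11) = 880*√3 ≈ 1524.2)
-V = -880*√3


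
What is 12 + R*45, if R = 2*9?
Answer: 822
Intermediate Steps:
R = 18
12 + R*45 = 12 + 18*45 = 12 + 810 = 822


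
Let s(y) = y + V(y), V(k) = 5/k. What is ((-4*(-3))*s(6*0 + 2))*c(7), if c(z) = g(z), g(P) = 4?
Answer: 216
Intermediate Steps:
c(z) = 4
s(y) = y + 5/y
((-4*(-3))*s(6*0 + 2))*c(7) = ((-4*(-3))*((6*0 + 2) + 5/(6*0 + 2)))*4 = (12*((0 + 2) + 5/(0 + 2)))*4 = (12*(2 + 5/2))*4 = (12*(9/2))*4 = 54*4 = 216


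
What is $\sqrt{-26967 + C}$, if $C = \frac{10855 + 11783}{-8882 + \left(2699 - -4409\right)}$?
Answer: $\frac{2 i \sqrt{5306709894}}{887} \approx 164.26 i$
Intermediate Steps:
$C = - \frac{11319}{887}$ ($C = \frac{22638}{-8882 + \left(2699 + 4409\right)} = \frac{22638}{-8882 + 7108} = \frac{22638}{-1774} = 22638 \left(- \frac{1}{1774}\right) = - \frac{11319}{887} \approx -12.761$)
$\sqrt{-26967 + C} = \sqrt{-26967 - \frac{11319}{887}} = \sqrt{- \frac{23931048}{887}} = \frac{2 i \sqrt{5306709894}}{887}$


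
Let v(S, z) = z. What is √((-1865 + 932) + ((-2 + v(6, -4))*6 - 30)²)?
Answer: √3423 ≈ 58.506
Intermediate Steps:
√((-1865 + 932) + ((-2 + v(6, -4))*6 - 30)²) = √((-1865 + 932) + ((-2 - 4)*6 - 30)²) = √(-933 + (-6*6 - 30)²) = √(-933 + (-36 - 30)²) = √(-933 + (-66)²) = √(-933 + 4356) = √3423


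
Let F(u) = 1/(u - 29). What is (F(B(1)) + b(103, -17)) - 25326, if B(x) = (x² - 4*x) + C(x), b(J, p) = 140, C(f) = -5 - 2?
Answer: -982255/39 ≈ -25186.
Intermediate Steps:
C(f) = -7
B(x) = -7 + x² - 4*x (B(x) = (x² - 4*x) - 7 = -7 + x² - 4*x)
F(u) = 1/(-29 + u)
(F(B(1)) + b(103, -17)) - 25326 = (1/(-29 + (-7 + 1² - 4*1)) + 140) - 25326 = (1/(-29 + (-7 + 1 - 4)) + 140) - 25326 = (1/(-29 - 10) + 140) - 25326 = (1/(-39) + 140) - 25326 = (-1/39 + 140) - 25326 = 5459/39 - 25326 = -982255/39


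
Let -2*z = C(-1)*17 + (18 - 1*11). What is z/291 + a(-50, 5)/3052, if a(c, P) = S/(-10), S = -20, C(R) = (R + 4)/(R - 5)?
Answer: 957/296044 ≈ 0.0032326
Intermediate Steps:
C(R) = (4 + R)/(-5 + R)
a(c, P) = 2 (a(c, P) = -20/(-10) = -20*(-1/10) = 2)
z = 3/4 (z = -(((4 - 1)/(-5 - 1))*17 + (18 - 1*11))/2 = -((3/(-6))*17 + (18 - 11))/2 = -(-1/6*3*17 + 7)/2 = -(-1/2*17 + 7)/2 = -(-17/2 + 7)/2 = -1/2*(-3/2) = 3/4 ≈ 0.75000)
z/291 + a(-50, 5)/3052 = (3/4)/291 + 2/3052 = (3/4)*(1/291) + 2*(1/3052) = 1/388 + 1/1526 = 957/296044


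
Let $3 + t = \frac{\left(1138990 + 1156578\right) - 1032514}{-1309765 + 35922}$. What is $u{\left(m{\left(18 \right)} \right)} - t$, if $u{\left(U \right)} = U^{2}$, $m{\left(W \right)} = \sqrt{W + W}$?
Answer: $\frac{50942931}{1273843} \approx 39.992$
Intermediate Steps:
$m{\left(W \right)} = \sqrt{2} \sqrt{W}$ ($m{\left(W \right)} = \sqrt{2 W} = \sqrt{2} \sqrt{W}$)
$t = - \frac{5084583}{1273843}$ ($t = -3 + \frac{\left(1138990 + 1156578\right) - 1032514}{-1309765 + 35922} = -3 + \frac{2295568 - 1032514}{-1273843} = -3 + 1263054 \left(- \frac{1}{1273843}\right) = -3 - \frac{1263054}{1273843} = - \frac{5084583}{1273843} \approx -3.9915$)
$u{\left(m{\left(18 \right)} \right)} - t = \left(\sqrt{2} \sqrt{18}\right)^{2} - - \frac{5084583}{1273843} = \left(\sqrt{2} \cdot 3 \sqrt{2}\right)^{2} + \frac{5084583}{1273843} = 6^{2} + \frac{5084583}{1273843} = 36 + \frac{5084583}{1273843} = \frac{50942931}{1273843}$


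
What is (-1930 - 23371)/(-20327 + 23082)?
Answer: -25301/2755 ≈ -9.1837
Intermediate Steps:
(-1930 - 23371)/(-20327 + 23082) = -25301/2755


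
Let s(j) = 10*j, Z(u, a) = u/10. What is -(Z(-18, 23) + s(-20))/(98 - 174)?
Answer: -1009/380 ≈ -2.6553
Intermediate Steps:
Z(u, a) = u/10 (Z(u, a) = u*(1/10) = u/10)
-(Z(-18, 23) + s(-20))/(98 - 174) = -((1/10)*(-18) + 10*(-20))/(98 - 174) = -(-9/5 - 200)/(-76) = -(-1009)*(-1)/(5*76) = -1*1009/380 = -1009/380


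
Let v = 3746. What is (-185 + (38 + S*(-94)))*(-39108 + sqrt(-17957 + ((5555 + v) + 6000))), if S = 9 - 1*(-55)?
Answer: 241022604 - 24652*I*sqrt(166) ≈ 2.4102e+8 - 3.1762e+5*I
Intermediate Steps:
S = 64 (S = 9 + 55 = 64)
(-185 + (38 + S*(-94)))*(-39108 + sqrt(-17957 + ((5555 + v) + 6000))) = (-185 + (38 + 64*(-94)))*(-39108 + sqrt(-17957 + ((5555 + 3746) + 6000))) = (-185 + (38 - 6016))*(-39108 + sqrt(-17957 + (9301 + 6000))) = (-185 - 5978)*(-39108 + sqrt(-17957 + 15301)) = -6163*(-39108 + sqrt(-2656)) = -6163*(-39108 + 4*I*sqrt(166)) = 241022604 - 24652*I*sqrt(166)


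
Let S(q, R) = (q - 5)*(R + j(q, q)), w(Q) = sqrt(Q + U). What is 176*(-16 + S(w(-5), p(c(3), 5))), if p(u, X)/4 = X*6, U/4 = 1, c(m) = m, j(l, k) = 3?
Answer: -111056 + 21648*I ≈ -1.1106e+5 + 21648.0*I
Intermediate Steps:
U = 4 (U = 4*1 = 4)
p(u, X) = 24*X (p(u, X) = 4*(X*6) = 4*(6*X) = 24*X)
w(Q) = sqrt(4 + Q) (w(Q) = sqrt(Q + 4) = sqrt(4 + Q))
S(q, R) = (-5 + q)*(3 + R) (S(q, R) = (q - 5)*(R + 3) = (-5 + q)*(3 + R))
176*(-16 + S(w(-5), p(c(3), 5))) = 176*(-16 + (-15 - 120*5 + 3*sqrt(4 - 5) + (24*5)*sqrt(4 - 5))) = 176*(-16 + (-15 - 5*120 + 3*sqrt(-1) + 120*sqrt(-1))) = 176*(-16 + (-15 - 600 + 3*I + 120*I)) = 176*(-16 + (-615 + 123*I)) = 176*(-631 + 123*I) = -111056 + 21648*I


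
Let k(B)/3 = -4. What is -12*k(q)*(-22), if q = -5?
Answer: -3168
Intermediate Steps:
k(B) = -12 (k(B) = 3*(-4) = -12)
-12*k(q)*(-22) = -12*(-12)*(-22) = 144*(-22) = -3168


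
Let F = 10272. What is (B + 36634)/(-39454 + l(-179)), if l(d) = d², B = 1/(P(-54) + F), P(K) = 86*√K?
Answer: (-9451572*√6 + 376304449*I)/(44478*(-1712*I + 43*√6)) ≈ -4.9419 + 6.9849e-10*I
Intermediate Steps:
B = 1/(10272 + 258*I*√6) (B = 1/(86*√(-54) + 10272) = 1/(86*(3*I*√6) + 10272) = 1/(258*I*√6 + 10272) = 1/(10272 + 258*I*√6) ≈ 9.6985e-5 - 5.9668e-6*I)
(B + 36634)/(-39454 + l(-179)) = ((428/4413057 - 43*I*√6/17652228) + 36634)/(-39454 + (-179)²) = (161667930566/4413057 - 43*I*√6/17652228)/(-39454 + 32041) = (161667930566/4413057 - 43*I*√6/17652228)/(-7413) = (161667930566/4413057 - 43*I*√6/17652228)*(-1/7413) = -161667930566/32713991541 + 43*I*√6/130855966164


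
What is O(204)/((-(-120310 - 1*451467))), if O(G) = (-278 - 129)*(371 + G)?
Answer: -234025/571777 ≈ -0.40929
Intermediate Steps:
O(G) = -150997 - 407*G (O(G) = -407*(371 + G) = -150997 - 407*G)
O(204)/((-(-120310 - 1*451467))) = (-150997 - 407*204)/((-(-120310 - 1*451467))) = (-150997 - 83028)/((-(-120310 - 451467))) = -234025/((-1*(-571777))) = -234025/571777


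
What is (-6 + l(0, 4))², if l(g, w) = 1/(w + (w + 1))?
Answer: 2809/81 ≈ 34.679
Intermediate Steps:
l(g, w) = 1/(1 + 2*w) (l(g, w) = 1/(w + (1 + w)) = 1/(1 + 2*w))
(-6 + l(0, 4))² = (-6 + 1/(1 + 2*4))² = (-6 + 1/(1 + 8))² = (-6 + 1/9)² = (-6 + ⅑)² = (-53/9)² = 2809/81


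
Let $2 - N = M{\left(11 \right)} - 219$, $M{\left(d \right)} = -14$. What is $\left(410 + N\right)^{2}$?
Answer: $416025$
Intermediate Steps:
$N = 235$ ($N = 2 - \left(-14 - 219\right) = 2 - -233 = 2 + 233 = 235$)
$\left(410 + N\right)^{2} = \left(410 + 235\right)^{2} = 645^{2} = 416025$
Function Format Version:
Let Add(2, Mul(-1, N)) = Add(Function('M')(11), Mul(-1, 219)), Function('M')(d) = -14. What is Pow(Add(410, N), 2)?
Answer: 416025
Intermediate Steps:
N = 235 (N = Add(2, Mul(-1, Add(-14, Mul(-1, 219)))) = Add(2, Mul(-1, Add(-14, -219))) = Add(2, Mul(-1, -233)) = Add(2, 233) = 235)
Pow(Add(410, N), 2) = Pow(Add(410, 235), 2) = Pow(645, 2) = 416025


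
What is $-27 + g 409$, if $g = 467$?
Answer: $190976$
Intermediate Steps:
$-27 + g 409 = -27 + 467 \cdot 409 = -27 + 191003 = 190976$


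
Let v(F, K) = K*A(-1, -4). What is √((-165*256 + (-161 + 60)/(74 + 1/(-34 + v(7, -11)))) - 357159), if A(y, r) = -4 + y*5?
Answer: I*√9244409405894/4811 ≈ 631.98*I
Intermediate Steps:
A(y, r) = -4 + 5*y
v(F, K) = -9*K (v(F, K) = K*(-4 + 5*(-1)) = K*(-4 - 5) = K*(-9) = -9*K)
√((-165*256 + (-161 + 60)/(74 + 1/(-34 + v(7, -11)))) - 357159) = √((-165*256 + (-161 + 60)/(74 + 1/(-34 - 9*(-11)))) - 357159) = √((-42240 - 101/(74 + 1/(-34 + 99))) - 357159) = √((-42240 - 101/(74 + 1/65)) - 357159) = √((-42240 - 101/4811/65) - 357159) = √((-42240 - 101*65/4811) - 357159) = √((-42240 - 6565/4811) - 357159) = √(-203223205/4811 - 357159) = √(-1921515154/4811) = I*√9244409405894/4811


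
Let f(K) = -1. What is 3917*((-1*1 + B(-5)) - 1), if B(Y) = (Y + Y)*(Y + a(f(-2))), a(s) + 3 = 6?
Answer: 70506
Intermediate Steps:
a(s) = 3 (a(s) = -3 + 6 = 3)
B(Y) = 2*Y*(3 + Y) (B(Y) = (Y + Y)*(Y + 3) = (2*Y)*(3 + Y) = 2*Y*(3 + Y))
3917*((-1*1 + B(-5)) - 1) = 3917*((-1*1 + 2*(-5)*(3 - 5)) - 1) = 3917*((-1 + 2*(-5)*(-2)) - 1) = 3917*((-1 + 20) - 1) = 3917*(19 - 1) = 3917*18 = 70506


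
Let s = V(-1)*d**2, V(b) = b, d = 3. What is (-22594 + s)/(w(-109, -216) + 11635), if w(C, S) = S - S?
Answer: -22603/11635 ≈ -1.9427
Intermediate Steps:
w(C, S) = 0
s = -9 (s = -1*3**2 = -1*9 = -9)
(-22594 + s)/(w(-109, -216) + 11635) = (-22594 - 9)/(0 + 11635) = -22603/11635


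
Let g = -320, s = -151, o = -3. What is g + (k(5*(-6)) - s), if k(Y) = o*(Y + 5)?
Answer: -94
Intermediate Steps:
k(Y) = -15 - 3*Y (k(Y) = -3*(Y + 5) = -3*(5 + Y) = -15 - 3*Y)
g + (k(5*(-6)) - s) = -320 + ((-15 - 15*(-6)) - 1*(-151)) = -320 + ((-15 - 3*(-30)) + 151) = -320 + ((-15 + 90) + 151) = -320 + (75 + 151) = -320 + 226 = -94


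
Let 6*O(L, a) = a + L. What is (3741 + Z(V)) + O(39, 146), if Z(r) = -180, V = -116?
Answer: 21551/6 ≈ 3591.8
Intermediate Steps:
O(L, a) = L/6 + a/6 (O(L, a) = (a + L)/6 = (L + a)/6 = L/6 + a/6)
(3741 + Z(V)) + O(39, 146) = (3741 - 180) + ((⅙)*39 + (⅙)*146) = 3561 + (13/2 + 73/3) = 3561 + 185/6 = 21551/6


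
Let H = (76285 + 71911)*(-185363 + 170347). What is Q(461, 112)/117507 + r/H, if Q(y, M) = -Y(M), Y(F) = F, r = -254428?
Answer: -54834444059/65372408914488 ≈ -0.00083880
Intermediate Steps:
H = -2225311136 (H = 148196*(-15016) = -2225311136)
Q(y, M) = -M
Q(461, 112)/117507 + r/H = -1*112/117507 - 254428/(-2225311136) = -112*1/117507 - 254428*(-1/2225311136) = -112/117507 + 63607/556327784 = -54834444059/65372408914488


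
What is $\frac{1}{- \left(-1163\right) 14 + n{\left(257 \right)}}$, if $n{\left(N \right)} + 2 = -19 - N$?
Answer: $\frac{1}{16004} \approx 6.2484 \cdot 10^{-5}$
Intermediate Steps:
$n{\left(N \right)} = -21 - N$ ($n{\left(N \right)} = -2 - \left(19 + N\right) = -21 - N$)
$\frac{1}{- \left(-1163\right) 14 + n{\left(257 \right)}} = \frac{1}{- \left(-1163\right) 14 - 278} = \frac{1}{\left(-1\right) \left(-16282\right) - 278} = \frac{1}{16282 - 278} = \frac{1}{16004}$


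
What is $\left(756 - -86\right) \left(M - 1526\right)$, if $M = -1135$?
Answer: $-2240562$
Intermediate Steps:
$\left(756 - -86\right) \left(M - 1526\right) = \left(756 - -86\right) \left(-1135 - 1526\right) = \left(756 + 86\right) \left(-2661\right) = 842 \left(-2661\right) = -2240562$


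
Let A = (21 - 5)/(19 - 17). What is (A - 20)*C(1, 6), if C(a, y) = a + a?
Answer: -24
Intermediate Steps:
C(a, y) = 2*a
A = 8 (A = 16/2 = 16*(½) = 8)
(A - 20)*C(1, 6) = (8 - 20)*(2*1) = -12*2 = -24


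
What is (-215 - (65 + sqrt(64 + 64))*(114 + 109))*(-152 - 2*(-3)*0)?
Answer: 2235920 + 271168*sqrt(2) ≈ 2.6194e+6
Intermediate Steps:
(-215 - (65 + sqrt(64 + 64))*(114 + 109))*(-152 - 2*(-3)*0) = (-215 - (65 + sqrt(128))*223)*(-152 + 6*0) = (-215 - (65 + 8*sqrt(2))*223)*(-152 + 0) = (-215 - (14495 + 1784*sqrt(2)))*(-152) = (-215 + (-14495 - 1784*sqrt(2)))*(-152) = (-14710 - 1784*sqrt(2))*(-152) = 2235920 + 271168*sqrt(2)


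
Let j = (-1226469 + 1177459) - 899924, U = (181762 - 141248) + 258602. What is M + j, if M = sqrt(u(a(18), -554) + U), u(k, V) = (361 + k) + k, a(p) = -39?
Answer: -948934 + sqrt(299399) ≈ -9.4839e+5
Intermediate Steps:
U = 299116 (U = 40514 + 258602 = 299116)
u(k, V) = 361 + 2*k
j = -948934 (j = -49010 - 899924 = -948934)
M = sqrt(299399) (M = sqrt((361 + 2*(-39)) + 299116) = sqrt((361 - 78) + 299116) = sqrt(283 + 299116) = sqrt(299399) ≈ 547.17)
M + j = sqrt(299399) - 948934 = -948934 + sqrt(299399)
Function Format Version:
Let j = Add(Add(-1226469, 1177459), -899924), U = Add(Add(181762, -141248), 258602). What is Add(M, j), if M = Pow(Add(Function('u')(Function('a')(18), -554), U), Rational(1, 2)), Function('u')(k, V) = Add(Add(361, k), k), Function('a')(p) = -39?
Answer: Add(-948934, Pow(299399, Rational(1, 2))) ≈ -9.4839e+5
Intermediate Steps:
U = 299116 (U = Add(40514, 258602) = 299116)
Function('u')(k, V) = Add(361, Mul(2, k))
j = -948934 (j = Add(-49010, -899924) = -948934)
M = Pow(299399, Rational(1, 2)) (M = Pow(Add(Add(361, Mul(2, -39)), 299116), Rational(1, 2)) = Pow(Add(Add(361, -78), 299116), Rational(1, 2)) = Pow(Add(283, 299116), Rational(1, 2)) = Pow(299399, Rational(1, 2)) ≈ 547.17)
Add(M, j) = Add(Pow(299399, Rational(1, 2)), -948934) = Add(-948934, Pow(299399, Rational(1, 2)))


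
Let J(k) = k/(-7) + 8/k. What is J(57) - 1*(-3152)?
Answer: 1254455/399 ≈ 3144.0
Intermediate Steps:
J(k) = 8/k - k/7 (J(k) = k*(-1/7) + 8/k = -k/7 + 8/k = 8/k - k/7)
J(57) - 1*(-3152) = (8/57 - 1/7*57) - 1*(-3152) = (8*(1/57) - 57/7) + 3152 = (8/57 - 57/7) + 3152 = -3193/399 + 3152 = 1254455/399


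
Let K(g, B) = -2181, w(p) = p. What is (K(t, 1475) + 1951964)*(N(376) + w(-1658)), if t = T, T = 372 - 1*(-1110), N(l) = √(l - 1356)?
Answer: -3232740214 + 27296962*I*√5 ≈ -3.2327e+9 + 6.1038e+7*I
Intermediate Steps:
N(l) = √(-1356 + l)
T = 1482 (T = 372 + 1110 = 1482)
t = 1482
(K(t, 1475) + 1951964)*(N(376) + w(-1658)) = (-2181 + 1951964)*(√(-1356 + 376) - 1658) = 1949783*(√(-980) - 1658) = 1949783*(14*I*√5 - 1658) = 1949783*(-1658 + 14*I*√5) = -3232740214 + 27296962*I*√5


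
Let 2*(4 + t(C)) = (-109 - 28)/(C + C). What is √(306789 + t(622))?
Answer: √474760746546/1244 ≈ 553.88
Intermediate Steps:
t(C) = -4 - 137/(4*C) (t(C) = -4 + ((-109 - 28)/(C + C))/2 = -4 + (-137*1/(2*C))/2 = -4 + (-137/(2*C))/2 = -4 - 137/(4*C))
√(306789 + t(622)) = √(306789 + (-4 - 137/4/622)) = √(306789 + (-4 - 137/4*1/622)) = √(306789 + (-4 - 137/2488)) = √(306789 - 10089/2488) = √(763280943/2488) = √474760746546/1244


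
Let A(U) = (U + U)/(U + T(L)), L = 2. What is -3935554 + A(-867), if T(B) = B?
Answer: -3404252476/865 ≈ -3.9356e+6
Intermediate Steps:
A(U) = 2*U/(2 + U) (A(U) = (U + U)/(U + 2) = (2*U)/(2 + U) = 2*U/(2 + U))
-3935554 + A(-867) = -3935554 + 2*(-867)/(2 - 867) = -3935554 + 2*(-867)/(-865) = -3935554 + 2*(-867)*(-1/865) = -3935554 + 1734/865 = -3404252476/865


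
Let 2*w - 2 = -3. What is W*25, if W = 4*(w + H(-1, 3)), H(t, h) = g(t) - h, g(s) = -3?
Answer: -650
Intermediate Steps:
H(t, h) = -3 - h
w = -1/2 (w = 1 + (1/2)*(-3) = 1 - 3/2 = -1/2 ≈ -0.50000)
W = -26 (W = 4*(-1/2 + (-3 - 1*3)) = 4*(-1/2 + (-3 - 3)) = 4*(-1/2 - 6) = 4*(-13/2) = -26)
W*25 = -26*25 = -650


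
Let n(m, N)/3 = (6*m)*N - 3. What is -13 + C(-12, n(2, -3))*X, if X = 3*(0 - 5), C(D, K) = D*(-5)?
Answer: -913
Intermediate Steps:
n(m, N) = -9 + 18*N*m (n(m, N) = 3*((6*m)*N - 3) = 3*(6*N*m - 3) = 3*(-3 + 6*N*m) = -9 + 18*N*m)
C(D, K) = -5*D
X = -15 (X = 3*(-5) = -15)
-13 + C(-12, n(2, -3))*X = -13 - 5*(-12)*(-15) = -13 + 60*(-15) = -13 - 900 = -913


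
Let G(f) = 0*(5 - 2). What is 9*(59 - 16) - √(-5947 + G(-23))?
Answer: 387 - I*√5947 ≈ 387.0 - 77.117*I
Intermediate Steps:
G(f) = 0 (G(f) = 0*3 = 0)
9*(59 - 16) - √(-5947 + G(-23)) = 9*(59 - 16) - √(-5947 + 0) = 9*43 - √(-5947) = 387 - I*√5947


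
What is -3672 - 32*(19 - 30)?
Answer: -3320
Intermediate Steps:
-3672 - 32*(19 - 30) = -3672 - 32*(-11) = -3672 - 1*(-352) = -3672 + 352 = -3320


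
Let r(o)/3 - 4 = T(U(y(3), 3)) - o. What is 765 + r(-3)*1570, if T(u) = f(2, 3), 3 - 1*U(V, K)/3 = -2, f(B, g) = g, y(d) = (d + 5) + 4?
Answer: 47865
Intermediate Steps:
y(d) = 9 + d (y(d) = (5 + d) + 4 = 9 + d)
U(V, K) = 15 (U(V, K) = 9 - 3*(-2) = 9 + 6 = 15)
T(u) = 3
r(o) = 21 - 3*o (r(o) = 12 + 3*(3 - o) = 12 + (9 - 3*o) = 21 - 3*o)
765 + r(-3)*1570 = 765 + (21 - 3*(-3))*1570 = 765 + (21 + 9)*1570 = 765 + 30*1570 = 765 + 47100 = 47865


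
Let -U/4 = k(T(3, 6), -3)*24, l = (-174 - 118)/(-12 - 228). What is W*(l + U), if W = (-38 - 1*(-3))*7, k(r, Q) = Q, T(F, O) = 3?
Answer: -850297/12 ≈ -70858.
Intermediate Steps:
l = 73/60 (l = -292/(-240) = -292*(-1/240) = 73/60 ≈ 1.2167)
W = -245 (W = (-38 + 3)*7 = -35*7 = -245)
U = 288 (U = -(-12)*24 = -4*(-72) = 288)
W*(l + U) = -245*(73/60 + 288) = -245*17353/60 = -850297/12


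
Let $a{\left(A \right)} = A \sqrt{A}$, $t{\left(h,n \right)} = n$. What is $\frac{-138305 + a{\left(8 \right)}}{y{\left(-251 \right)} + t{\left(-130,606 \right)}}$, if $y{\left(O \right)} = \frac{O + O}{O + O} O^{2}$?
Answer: $- \frac{138305}{63607} + \frac{16 \sqrt{2}}{63607} \approx -2.174$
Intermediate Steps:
$a{\left(A \right)} = A^{\frac{3}{2}}$
$y{\left(O \right)} = O^{2}$ ($y{\left(O \right)} = \frac{2 O}{2 O} O^{2} = 2 O \frac{1}{2 O} O^{2} = 1 O^{2} = O^{2}$)
$\frac{-138305 + a{\left(8 \right)}}{y{\left(-251 \right)} + t{\left(-130,606 \right)}} = \frac{-138305 + 8^{\frac{3}{2}}}{\left(-251\right)^{2} + 606} = \frac{-138305 + 16 \sqrt{2}}{63001 + 606} = \frac{-138305 + 16 \sqrt{2}}{63607} = \left(-138305 + 16 \sqrt{2}\right) \frac{1}{63607} = - \frac{138305}{63607} + \frac{16 \sqrt{2}}{63607}$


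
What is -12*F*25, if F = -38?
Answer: 11400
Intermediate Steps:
-12*F*25 = -12*(-38)*25 = 456*25 = 11400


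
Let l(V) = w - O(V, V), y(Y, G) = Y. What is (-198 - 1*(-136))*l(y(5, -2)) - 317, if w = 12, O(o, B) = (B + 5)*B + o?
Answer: 2349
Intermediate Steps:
O(o, B) = o + B*(5 + B) (O(o, B) = (5 + B)*B + o = B*(5 + B) + o = o + B*(5 + B))
l(V) = 12 - V² - 6*V (l(V) = 12 - (V + V² + 5*V) = 12 - (V² + 6*V) = 12 + (-V² - 6*V) = 12 - V² - 6*V)
(-198 - 1*(-136))*l(y(5, -2)) - 317 = (-198 - 1*(-136))*(12 - 1*5² - 6*5) - 317 = (-198 + 136)*(12 - 1*25 - 30) - 317 = -62*(12 - 25 - 30) - 317 = -62*(-43) - 317 = 2666 - 317 = 2349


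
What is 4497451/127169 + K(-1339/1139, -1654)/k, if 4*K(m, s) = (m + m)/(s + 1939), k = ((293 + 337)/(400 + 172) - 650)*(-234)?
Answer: 696710507802271607/19700043113473650 ≈ 35.366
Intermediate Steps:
k = 1670265/11 (k = (630/572 - 650)*(-234) = (630*(1/572) - 650)*(-234) = (315/286 - 650)*(-234) = -185585/286*(-234) = 1670265/11 ≈ 1.5184e+5)
K(m, s) = m/(2*(1939 + s)) (K(m, s) = ((m + m)/(s + 1939))/4 = ((2*m)/(1939 + s))/4 = (2*m/(1939 + s))/4 = m/(2*(1939 + s)))
4497451/127169 + K(-1339/1139, -1654)/k = 4497451/127169 + ((-1339/1139)/(2*(1939 - 1654)))/(1670265/11) = 4497451*(1/127169) + ((1/2)*(-1339*1/1139)/285)*(11/1670265) = 642493/18167 + ((1/2)*(-1339/1139)*(1/285))*(11/1670265) = 642493/18167 - 1339/649230*11/1670265 = 642493/18167 - 14729/1084386145950 = 696710507802271607/19700043113473650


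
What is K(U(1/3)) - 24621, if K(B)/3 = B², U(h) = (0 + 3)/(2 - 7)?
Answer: -615498/25 ≈ -24620.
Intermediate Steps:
U(h) = -⅗ (U(h) = 3/(-5) = 3*(-⅕) = -⅗)
K(B) = 3*B²
K(U(1/3)) - 24621 = 3*(-⅗)² - 24621 = 3*(9/25) - 24621 = 27/25 - 24621 = -615498/25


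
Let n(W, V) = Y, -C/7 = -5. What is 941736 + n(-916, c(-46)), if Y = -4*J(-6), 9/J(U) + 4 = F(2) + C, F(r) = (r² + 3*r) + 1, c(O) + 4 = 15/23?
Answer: 6592146/7 ≈ 9.4174e+5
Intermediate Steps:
C = 35 (C = -7*(-5) = 35)
c(O) = -77/23 (c(O) = -4 + 15/23 = -77/23)
F(r) = 1 + r² + 3*r
J(U) = 3/14 (J(U) = 9/(-4 + ((1 + 2² + 3*2) + 35)) = 9/(-4 + ((1 + 4 + 6) + 35)) = 9/(-4 + (11 + 35)) = 9/(-4 + 46) = 9/42 = 9*(1/42) = 3/14)
Y = -6/7 (Y = -4*3/14 = -6/7 ≈ -0.85714)
n(W, V) = -6/7
941736 + n(-916, c(-46)) = 941736 - 6/7 = 6592146/7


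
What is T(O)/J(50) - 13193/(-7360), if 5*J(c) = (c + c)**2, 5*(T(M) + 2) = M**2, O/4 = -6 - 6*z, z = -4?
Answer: 2125133/920000 ≈ 2.3099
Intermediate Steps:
O = 72 (O = 4*(-6 - 6*(-4)) = 4*(-6 + 24) = 4*18 = 72)
T(M) = -2 + M**2/5
J(c) = 4*c**2/5 (J(c) = (c + c)**2/5 = (2*c)**2/5 = (4*c**2)/5 = 4*c**2/5)
T(O)/J(50) - 13193/(-7360) = (-2 + (1/5)*72**2)/(((4/5)*50**2)) - 13193/(-7360) = (-2 + (1/5)*5184)/(((4/5)*2500)) - 13193*(-1/7360) = (-2 + 5184/5)/2000 + 13193/7360 = (5174/5)*(1/2000) + 13193/7360 = 2587/5000 + 13193/7360 = 2125133/920000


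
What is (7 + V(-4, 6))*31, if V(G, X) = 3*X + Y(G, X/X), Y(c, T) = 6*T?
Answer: 961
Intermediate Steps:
V(G, X) = 6 + 3*X (V(G, X) = 3*X + 6*(X/X) = 3*X + 6*1 = 3*X + 6 = 6 + 3*X)
(7 + V(-4, 6))*31 = (7 + (6 + 3*6))*31 = (7 + (6 + 18))*31 = (7 + 24)*31 = 31*31 = 961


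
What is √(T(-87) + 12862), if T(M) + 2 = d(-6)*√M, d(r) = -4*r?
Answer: 2*√(3215 + 6*I*√87) ≈ 113.41 + 0.98697*I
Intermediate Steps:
T(M) = -2 + 24*√M (T(M) = -2 + (-4*(-6))*√M = -2 + 24*√M)
√(T(-87) + 12862) = √((-2 + 24*√(-87)) + 12862) = √((-2 + 24*(I*√87)) + 12862) = √((-2 + 24*I*√87) + 12862) = √(12860 + 24*I*√87)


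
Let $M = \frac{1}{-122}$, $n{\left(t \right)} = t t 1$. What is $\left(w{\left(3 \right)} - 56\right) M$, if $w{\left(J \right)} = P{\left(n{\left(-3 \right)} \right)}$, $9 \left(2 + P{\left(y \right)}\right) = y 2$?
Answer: $\frac{28}{61} \approx 0.45902$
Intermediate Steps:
$n{\left(t \right)} = t^{2}$ ($n{\left(t \right)} = t^{2} \cdot 1 = t^{2}$)
$P{\left(y \right)} = -2 + \frac{2 y}{9}$ ($P{\left(y \right)} = -2 + \frac{y 2}{9} = -2 + \frac{2 y}{9}$)
$w{\left(J \right)} = 0$ ($w{\left(J \right)} = -2 + \frac{2 \left(-3\right)^{2}}{9} = -2 + \frac{2}{9} \cdot 9 = -2 + 2 = 0$)
$M = - \frac{1}{122} \approx -0.0081967$
$\left(w{\left(3 \right)} - 56\right) M = \left(0 - 56\right) \left(- \frac{1}{122}\right) = \left(-56\right) \left(- \frac{1}{122}\right) = \frac{28}{61}$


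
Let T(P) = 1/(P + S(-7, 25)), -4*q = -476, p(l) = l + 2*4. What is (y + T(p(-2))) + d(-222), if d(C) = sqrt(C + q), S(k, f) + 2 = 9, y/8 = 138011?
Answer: 14353145/13 + I*sqrt(103) ≈ 1.1041e+6 + 10.149*I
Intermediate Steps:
y = 1104088 (y = 8*138011 = 1104088)
p(l) = 8 + l (p(l) = l + 8 = 8 + l)
q = 119 (q = -1/4*(-476) = 119)
S(k, f) = 7 (S(k, f) = -2 + 9 = 7)
T(P) = 1/(7 + P) (T(P) = 1/(P + 7) = 1/(7 + P))
d(C) = sqrt(119 + C) (d(C) = sqrt(C + 119) = sqrt(119 + C))
(y + T(p(-2))) + d(-222) = (1104088 + 1/(7 + (8 - 2))) + sqrt(119 - 222) = (1104088 + 1/(7 + 6)) + sqrt(-103) = (1104088 + 1/13) + I*sqrt(103) = 14353145/13 + I*sqrt(103)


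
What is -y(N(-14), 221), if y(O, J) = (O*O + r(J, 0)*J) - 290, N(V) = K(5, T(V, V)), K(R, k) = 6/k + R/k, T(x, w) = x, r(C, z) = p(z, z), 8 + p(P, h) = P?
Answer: 403247/196 ≈ 2057.4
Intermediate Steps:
p(P, h) = -8 + P
r(C, z) = -8 + z
N(V) = 11/V (N(V) = (6 + 5)/V = 11/V)
y(O, J) = -290 + O² - 8*J (y(O, J) = (O*O + (-8 + 0)*J) - 290 = (O² - 8*J) - 290 = -290 + O² - 8*J)
-y(N(-14), 221) = -(-290 + (11/(-14))² - 8*221) = -(-290 + (11*(-1/14))² - 1768) = -(-290 + (-11/14)² - 1768) = -(-290 + 121/196 - 1768) = -1*(-403247/196) = 403247/196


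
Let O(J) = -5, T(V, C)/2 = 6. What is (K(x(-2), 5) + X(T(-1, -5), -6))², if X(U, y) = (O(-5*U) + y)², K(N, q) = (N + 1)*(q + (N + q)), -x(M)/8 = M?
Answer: 316969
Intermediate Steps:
T(V, C) = 12 (T(V, C) = 2*6 = 12)
x(M) = -8*M
K(N, q) = (1 + N)*(N + 2*q)
X(U, y) = (-5 + y)²
(K(x(-2), 5) + X(T(-1, -5), -6))² = ((-8*(-2) + (-8*(-2))² + 2*5 + 2*(-8*(-2))*5) + (-5 - 6)²)² = ((16 + 16² + 10 + 2*16*5) + (-11)²)² = ((16 + 256 + 10 + 160) + 121)² = (442 + 121)² = 563² = 316969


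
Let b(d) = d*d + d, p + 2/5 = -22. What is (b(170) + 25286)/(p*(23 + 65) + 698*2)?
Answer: -67945/719 ≈ -94.499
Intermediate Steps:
p = -112/5 (p = -2/5 - 22 = -112/5 ≈ -22.400)
b(d) = d + d**2 (b(d) = d**2 + d = d + d**2)
(b(170) + 25286)/(p*(23 + 65) + 698*2) = (170*(1 + 170) + 25286)/(-112*(23 + 65)/5 + 698*2) = (170*171 + 25286)/(-112/5*88 + 1396) = (29070 + 25286)/(-9856/5 + 1396) = 54356/(-2876/5) = 54356*(-5/2876) = -67945/719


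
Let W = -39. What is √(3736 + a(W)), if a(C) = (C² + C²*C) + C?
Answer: I*√54101 ≈ 232.6*I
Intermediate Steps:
a(C) = C + C² + C³ (a(C) = (C² + C³) + C = C + C² + C³)
√(3736 + a(W)) = √(3736 - 39*(1 - 39 + (-39)²)) = √(3736 - 39*(1 - 39 + 1521)) = √(3736 - 39*1483) = √(3736 - 57837) = √(-54101) = I*√54101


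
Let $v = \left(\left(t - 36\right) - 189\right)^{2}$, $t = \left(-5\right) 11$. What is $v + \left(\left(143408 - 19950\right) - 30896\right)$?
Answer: $170962$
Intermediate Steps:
$t = -55$
$v = 78400$ ($v = \left(\left(-55 - 36\right) - 189\right)^{2} = \left(-91 - 189\right)^{2} = \left(-280\right)^{2} = 78400$)
$v + \left(\left(143408 - 19950\right) - 30896\right) = 78400 + \left(\left(143408 - 19950\right) - 30896\right) = 78400 + \left(123458 - 30896\right) = 78400 + 92562 = 170962$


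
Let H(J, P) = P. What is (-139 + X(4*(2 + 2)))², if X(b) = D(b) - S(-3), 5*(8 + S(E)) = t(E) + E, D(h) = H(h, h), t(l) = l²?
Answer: 337561/25 ≈ 13502.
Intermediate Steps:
D(h) = h
S(E) = -8 + E/5 + E²/5 (S(E) = -8 + (E² + E)/5 = -8 + (E + E²)/5 = -8 + (E/5 + E²/5) = -8 + E/5 + E²/5)
X(b) = 34/5 + b (X(b) = b - (-8 + (⅕)*(-3) + (⅕)*(-3)²) = b - (-8 - ⅗ + (⅕)*9) = b - (-8 - ⅗ + 9/5) = b - 1*(-34/5) = b + 34/5 = 34/5 + b)
(-139 + X(4*(2 + 2)))² = (-139 + (34/5 + 4*(2 + 2)))² = (-139 + (34/5 + 4*4))² = (-139 + (34/5 + 16))² = (-139 + 114/5)² = (-581/5)² = 337561/25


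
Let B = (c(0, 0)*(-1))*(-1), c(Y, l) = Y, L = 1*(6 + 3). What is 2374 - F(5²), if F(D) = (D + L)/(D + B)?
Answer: 59316/25 ≈ 2372.6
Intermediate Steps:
L = 9 (L = 1*9 = 9)
B = 0 (B = (0*(-1))*(-1) = 0*(-1) = 0)
F(D) = (9 + D)/D (F(D) = (D + 9)/(D + 0) = (9 + D)/D)
2374 - F(5²) = 2374 - (9 + 5²)/(5²) = 2374 - (9 + 25)/25 = 2374 - 34/25 = 59316/25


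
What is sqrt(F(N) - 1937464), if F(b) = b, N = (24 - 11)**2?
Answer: 3*I*sqrt(215255) ≈ 1391.9*I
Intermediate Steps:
N = 169 (N = 13**2 = 169)
sqrt(F(N) - 1937464) = sqrt(169 - 1937464) = sqrt(-1937295) = 3*I*sqrt(215255)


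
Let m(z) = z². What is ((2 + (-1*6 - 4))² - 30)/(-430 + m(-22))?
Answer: 17/27 ≈ 0.62963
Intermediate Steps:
((2 + (-1*6 - 4))² - 30)/(-430 + m(-22)) = ((2 + (-1*6 - 4))² - 30)/(-430 + (-22)²) = ((2 + (-6 - 4))² - 30)/(-430 + 484) = ((2 - 10)² - 30)/54 = ((-8)² - 30)*(1/54) = (64 - 30)*(1/54) = 34*(1/54) = 17/27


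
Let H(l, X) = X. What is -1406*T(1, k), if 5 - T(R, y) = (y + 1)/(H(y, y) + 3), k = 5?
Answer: -11951/2 ≈ -5975.5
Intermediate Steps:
T(R, y) = 5 - (1 + y)/(3 + y) (T(R, y) = 5 - (y + 1)/(y + 3) = 5 - (1 + y)/(3 + y))
-1406*T(1, k) = -2812*(7 + 2*5)/(3 + 5) = -2812*(7 + 10)/8 = -2812*17/8 = -1406*17/4 = -11951/2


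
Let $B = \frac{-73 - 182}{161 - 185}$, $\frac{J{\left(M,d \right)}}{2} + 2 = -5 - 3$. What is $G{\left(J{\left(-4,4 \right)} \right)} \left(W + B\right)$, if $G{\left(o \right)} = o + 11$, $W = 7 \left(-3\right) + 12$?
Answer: $- \frac{117}{8} \approx -14.625$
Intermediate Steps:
$J{\left(M,d \right)} = -20$ ($J{\left(M,d \right)} = -4 + 2 \left(-5 - 3\right) = -4 + 2 \left(-8\right) = -4 - 16 = -20$)
$B = \frac{85}{8}$ ($B = - \frac{255}{-24} = \left(-255\right) \left(- \frac{1}{24}\right) = \frac{85}{8} \approx 10.625$)
$W = -9$ ($W = -21 + 12 = -9$)
$G{\left(o \right)} = 11 + o$
$G{\left(J{\left(-4,4 \right)} \right)} \left(W + B\right) = \left(11 - 20\right) \left(-9 + \frac{85}{8}\right) = \left(-9\right) \frac{13}{8} = - \frac{117}{8}$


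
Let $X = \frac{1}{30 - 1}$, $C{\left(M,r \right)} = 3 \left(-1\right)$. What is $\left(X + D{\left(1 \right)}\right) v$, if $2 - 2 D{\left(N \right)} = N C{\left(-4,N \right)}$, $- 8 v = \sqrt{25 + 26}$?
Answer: $- \frac{147 \sqrt{51}}{464} \approx -2.2625$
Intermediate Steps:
$C{\left(M,r \right)} = -3$
$v = - \frac{\sqrt{51}}{8}$ ($v = - \frac{\sqrt{25 + 26}}{8} = - \frac{\sqrt{51}}{8} \approx -0.89268$)
$X = \frac{1}{29} \approx 0.034483$
$D{\left(N \right)} = 1 + \frac{3 N}{2}$ ($D{\left(N \right)} = 1 - \frac{N \left(-3\right)}{2} = 1 - \frac{\left(-3\right) N}{2} = 1 + \frac{3 N}{2}$)
$\left(X + D{\left(1 \right)}\right) v = \left(\frac{1}{29} + \left(1 + \frac{3}{2} \cdot 1\right)\right) \left(- \frac{\sqrt{51}}{8}\right) = \left(\frac{1}{29} + \left(1 + \frac{3}{2}\right)\right) \left(- \frac{\sqrt{51}}{8}\right) = \left(\frac{1}{29} + \frac{5}{2}\right) \left(- \frac{\sqrt{51}}{8}\right) = \frac{147 \left(- \frac{\sqrt{51}}{8}\right)}{58} = - \frac{147 \sqrt{51}}{464}$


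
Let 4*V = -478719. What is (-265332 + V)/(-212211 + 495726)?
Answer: -513349/378020 ≈ -1.3580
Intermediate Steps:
V = -478719/4 (V = (¼)*(-478719) = -478719/4 ≈ -1.1968e+5)
(-265332 + V)/(-212211 + 495726) = (-265332 - 478719/4)/(-212211 + 495726) = -1540047/4/283515 = -1540047/4*1/283515 = -513349/378020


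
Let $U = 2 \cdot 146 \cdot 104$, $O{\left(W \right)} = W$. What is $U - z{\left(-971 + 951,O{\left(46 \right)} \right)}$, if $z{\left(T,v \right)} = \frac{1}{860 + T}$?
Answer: $\frac{25509119}{840} \approx 30368.0$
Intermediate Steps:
$U = 30368$ ($U = 292 \cdot 104 = 30368$)
$U - z{\left(-971 + 951,O{\left(46 \right)} \right)} = 30368 - \frac{1}{860 + \left(-971 + 951\right)} = 30368 - \frac{1}{860 - 20} = 30368 - \frac{1}{840} = \frac{25509119}{840}$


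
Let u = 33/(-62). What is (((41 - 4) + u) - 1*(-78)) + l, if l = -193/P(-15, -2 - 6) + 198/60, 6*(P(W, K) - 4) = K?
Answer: 56287/1240 ≈ 45.393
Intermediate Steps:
u = -33/62 (u = 33*(-1/62) = -33/62 ≈ -0.53226)
P(W, K) = 4 + K/6
l = -2763/40 (l = -193/(4 + (-2 - 6)/6) + 198/60 = -193/(4 + (1/6)*(-8)) + 198*(1/60) = -193/(4 - 4/3) + 33/10 = -193/8/3 + 33/10 = -193*3/8 + 33/10 = -579/8 + 33/10 = -2763/40 ≈ -69.075)
(((41 - 4) + u) - 1*(-78)) + l = (((41 - 4) - 33/62) - 1*(-78)) - 2763/40 = ((37 - 33/62) + 78) - 2763/40 = (2261/62 + 78) - 2763/40 = 7097/62 - 2763/40 = 56287/1240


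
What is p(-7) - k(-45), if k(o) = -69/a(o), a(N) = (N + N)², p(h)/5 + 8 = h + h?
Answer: -296977/2700 ≈ -109.99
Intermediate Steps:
p(h) = -40 + 10*h (p(h) = -40 + 5*(h + h) = -40 + 5*(2*h) = -40 + 10*h)
a(N) = 4*N² (a(N) = (2*N)² = 4*N²)
k(o) = -69/(4*o²) (k(o) = -69*1/(4*o²) = -69/(4*o²))
p(-7) - k(-45) = (-40 + 10*(-7)) - (-69)/(4*(-45)²) = (-40 - 70) - (-69)/(4*2025) = -110 - 1*(-23/2700) = -110 + 23/2700 = -296977/2700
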